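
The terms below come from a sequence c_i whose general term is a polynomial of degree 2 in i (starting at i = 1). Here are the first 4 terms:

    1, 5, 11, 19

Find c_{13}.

181

1st diffs: 4, 6, 8.
2nd diffs: 2, 2 (constant).
Newton forward-difference form: c_i = 1 + 4·C(i-1,1) + 2·C(i-1,2).
At i = 13: i-1 = 12, so c_{13} = 1 + 48 + 132 = 181.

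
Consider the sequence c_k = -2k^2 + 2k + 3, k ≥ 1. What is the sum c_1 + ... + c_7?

-203

Over k = 1..7: Σk = 28, Σk² = 140.
Total = (-2)·140 + (2)·28 + (3)·7 = -203.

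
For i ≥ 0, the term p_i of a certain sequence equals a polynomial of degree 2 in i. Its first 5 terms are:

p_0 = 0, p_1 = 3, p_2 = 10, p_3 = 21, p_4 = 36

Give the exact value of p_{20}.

820

1st diffs: 3, 7, 11, 15.
2nd diffs: 4, 4, 4 (constant).
Newton forward-difference form: p_i = 3·C(i,1) + 4·C(i,2).
At i = 20: i = 20, so p_{20} = 60 + 760 = 820.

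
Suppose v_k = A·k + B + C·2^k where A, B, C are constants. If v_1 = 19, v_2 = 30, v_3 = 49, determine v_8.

Write the equations: A + B + 2C = 19; 2A + B + 4C = 30; 3A + B + 8C = 49.
Subtracting the first from the second: A + 2C = 11.
Subtracting the second from the third: A + 4C = 19.
Solving: C = 4, A = 3, then B = 8.
So v_k = 3·k + 8 + 4·2^k; at k=8 this is 1056.

1056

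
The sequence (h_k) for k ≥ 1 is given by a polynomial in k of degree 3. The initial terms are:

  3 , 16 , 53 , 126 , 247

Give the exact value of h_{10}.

1st diffs: 13, 37, 73, 121.
2nd diffs: 24, 36, 48.
3rd diffs: 12, 12 (constant).
Newton forward-difference form: h_k = 3 + 13·C(k-1,1) + 24·C(k-1,2) + 12·C(k-1,3).
At k = 10: k-1 = 9, so h_{10} = 3 + 117 + 864 + 1008 = 1992.

1992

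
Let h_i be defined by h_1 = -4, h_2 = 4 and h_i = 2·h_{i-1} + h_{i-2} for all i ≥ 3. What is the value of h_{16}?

Step forward from the initial values:
h_3 = 4;  h_4 = 12;  h_5 = 28;  …;  h_{13} = 32476;  h_{14} = 78404;  h_{15} = 189284;  h_{16} = 456972.

456972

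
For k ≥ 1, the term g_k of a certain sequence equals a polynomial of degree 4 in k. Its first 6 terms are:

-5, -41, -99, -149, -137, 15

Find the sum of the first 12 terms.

26582

1st diffs: -36, -58, -50, 12, 152.
2nd diffs: -22, 8, 62, 140.
3rd diffs: 30, 54, 78.
4th diffs: 24, 24 (constant).
Newton forward-difference form: g_k = -5 + (-36)·C(k-1,1) + (-22)·C(k-1,2) + 30·C(k-1,3) + 24·C(k-1,4).
Continuing: …, 409, 1171, 2451, 4423, …, g_{12} = 11259.
Summing k = 1..12 (12 terms) gives 26582.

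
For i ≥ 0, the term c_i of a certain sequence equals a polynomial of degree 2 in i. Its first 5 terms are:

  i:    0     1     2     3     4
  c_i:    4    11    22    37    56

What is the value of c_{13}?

1st diffs: 7, 11, 15, 19.
2nd diffs: 4, 4, 4 (constant).
Newton forward-difference form: c_i = 4 + 7·C(i,1) + 4·C(i,2).
At i = 13: i = 13, so c_{13} = 4 + 91 + 312 = 407.

407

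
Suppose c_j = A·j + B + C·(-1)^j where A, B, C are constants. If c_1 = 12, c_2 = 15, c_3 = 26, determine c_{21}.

152

The three given values yield: A + B - C = 12; 2A + B + C = 15; 3A + B - C = 26.
Subtracting the first from the second: A + 2C = 3.
Subtracting the second from the third: A - 2C = 11.
Solving: C = -2, A = 7, then B = 3.
Hence c_{21} = 7·21 + 3 + (-2)·(-1) = 152.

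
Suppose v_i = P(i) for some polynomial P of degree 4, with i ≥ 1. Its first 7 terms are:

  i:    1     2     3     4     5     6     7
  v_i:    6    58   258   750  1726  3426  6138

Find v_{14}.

1st diffs: 52, 200, 492, 976, 1700, 2712.
2nd diffs: 148, 292, 484, 724, 1012.
3rd diffs: 144, 192, 240, 288.
4th diffs: 48, 48, 48 (constant).
So v_i = 2i^4 + 4i^3 - 6i + 6.
Evaluating at i = 14 gives v_{14} = 87730.

87730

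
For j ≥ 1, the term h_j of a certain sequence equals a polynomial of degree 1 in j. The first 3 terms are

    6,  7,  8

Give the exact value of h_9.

14

1st diffs: 1, 1 (constant).
So h_j = j + 5.
Evaluating at j = 9 gives h_9 = 14.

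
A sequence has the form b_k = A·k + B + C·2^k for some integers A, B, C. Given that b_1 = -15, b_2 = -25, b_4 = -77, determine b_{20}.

Write the equations: A + B + 2C = -15; 2A + B + 4C = -25; 4A + B + 16C = -77.
Subtracting the first from the second: A + 2C = -10.
Subtracting the second from the third: 2A + 12C = -52.
Solving: C = -4, A = -2, then B = -5.
Therefore b_{20} = -40 + (-5) + (-4)·1048576 = -4194349.

-4194349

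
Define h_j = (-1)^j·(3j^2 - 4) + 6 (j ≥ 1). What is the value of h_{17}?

-857

(-1)^17 = -1; 3j^2 - 4 at j=17 is 863; so h_{17} = -857.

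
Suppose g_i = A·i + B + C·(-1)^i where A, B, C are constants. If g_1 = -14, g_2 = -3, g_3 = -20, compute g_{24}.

-69

Plug in i = 1, 2, 3: A + B - C = -14; 2A + B + C = -3; 3A + B - C = -20.
Subtracting the first from the second: A + 2C = 11.
Subtracting the second from the third: A - 2C = -17.
Solving: C = 7, A = -3, then B = -4.
Therefore g_{24} = -72 + (-4) + 7·1 = -69.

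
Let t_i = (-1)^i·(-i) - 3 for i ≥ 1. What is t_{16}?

(-1)^16 = 1; -i at i=16 is -16; so t_{16} = -19.

-19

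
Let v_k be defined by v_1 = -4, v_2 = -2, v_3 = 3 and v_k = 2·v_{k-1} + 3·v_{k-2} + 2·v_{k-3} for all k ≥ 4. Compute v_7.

Compute successive terms:
v_4 = -8;  v_5 = -11;  v_6 = -40;  v_7 = -129.

-129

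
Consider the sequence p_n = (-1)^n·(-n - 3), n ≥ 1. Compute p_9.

12

(-1)^9 = -1; -n - 3 at n=9 is -12; so p_9 = 12.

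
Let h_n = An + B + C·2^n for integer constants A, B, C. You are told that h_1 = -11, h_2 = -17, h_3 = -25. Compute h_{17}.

Write the equations: A + B + 2C = -11; 2A + B + 4C = -17; 3A + B + 8C = -25.
Subtracting the first from the second: A + 2C = -6.
Subtracting the second from the third: A + 4C = -8.
Solving: C = -1, A = -4, then B = -5.
Hence h_{17} = -4·17 + (-5) + (-1)·131072 = -131145.

-131145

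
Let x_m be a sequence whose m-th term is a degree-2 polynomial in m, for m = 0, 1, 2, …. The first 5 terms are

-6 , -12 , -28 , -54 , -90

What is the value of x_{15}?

1st diffs: -6, -16, -26, -36.
2nd diffs: -10, -10, -10 (constant).
Newton forward-difference form: x_m = -6 + (-6)·C(m,1) + (-10)·C(m,2).
At m = 15: m = 15, so x_{15} = -6 - 90 - 1050 = -1146.

-1146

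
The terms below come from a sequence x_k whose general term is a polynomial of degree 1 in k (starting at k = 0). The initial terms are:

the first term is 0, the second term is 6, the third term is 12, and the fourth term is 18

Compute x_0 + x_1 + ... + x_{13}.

1st diffs: 6, 6, 6 (constant).
So x_k = 6k.
Continuing: …, 24, 30, 36, 42, …, x_{13} = 78.
Summing k = 0..13 (14 terms) gives 546.

546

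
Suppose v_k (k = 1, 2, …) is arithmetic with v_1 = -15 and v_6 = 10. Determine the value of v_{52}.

Common difference d = (10 - (-15)) / (6 - 1) = 5.
v_k = -15 + (k - 1)·5.
v_{52} = -15 + 51·5 = 240.

240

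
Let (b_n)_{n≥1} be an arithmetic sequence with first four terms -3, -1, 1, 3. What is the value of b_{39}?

Common difference d = 2.
b_n = -3 + (n - 1)·2.
b_{39} = -3 + 38·2 = 73.

73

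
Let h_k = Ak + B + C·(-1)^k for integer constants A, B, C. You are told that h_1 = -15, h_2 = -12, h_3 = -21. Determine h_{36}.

-114

Write the equations: A + B - C = -15; 2A + B + C = -12; 3A + B - C = -21.
Subtracting the first from the second: A + 2C = 3.
Subtracting the second from the third: A - 2C = -9.
Solving: C = 3, A = -3, then B = -9.
So h_k = -3·k + (-9) + 3·(-1)^k; at k=36 this is -114.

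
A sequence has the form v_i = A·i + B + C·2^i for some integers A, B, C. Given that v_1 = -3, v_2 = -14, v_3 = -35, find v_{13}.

-40965

Write the equations: A + B + 2C = -3; 2A + B + 4C = -14; 3A + B + 8C = -35.
Subtracting the first from the second: A + 2C = -11.
Subtracting the second from the third: A + 4C = -21.
Solving: C = -5, A = -1, then B = 8.
Therefore v_{13} = -13 + 8 + (-5)·8192 = -40965.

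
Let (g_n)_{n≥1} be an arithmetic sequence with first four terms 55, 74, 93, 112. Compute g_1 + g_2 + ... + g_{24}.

Common difference d = 19.
g_n = 55 + (n - 1)·19.
g_{24} = 492; S = 24·(55 + 492)/2 = 6564.

6564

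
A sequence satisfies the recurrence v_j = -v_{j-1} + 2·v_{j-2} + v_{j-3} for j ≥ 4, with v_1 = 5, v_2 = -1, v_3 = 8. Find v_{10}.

-278

Compute successive terms:
v_4 = -5, v_5 = 20, v_6 = -22, v_7 = 57, v_8 = -81, v_9 = 173, v_{10} = -278.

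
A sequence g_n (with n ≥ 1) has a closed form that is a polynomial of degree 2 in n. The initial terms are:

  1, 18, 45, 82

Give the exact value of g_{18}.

1st diffs: 17, 27, 37.
2nd diffs: 10, 10 (constant).
Newton forward-difference form: g_n = 1 + 17·C(n-1,1) + 10·C(n-1,2).
At n = 18: n-1 = 17, so g_{18} = 1 + 289 + 1360 = 1650.

1650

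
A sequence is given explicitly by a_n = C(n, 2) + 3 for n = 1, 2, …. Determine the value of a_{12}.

69

C(12, 2) = 66, so a_{12} = 69.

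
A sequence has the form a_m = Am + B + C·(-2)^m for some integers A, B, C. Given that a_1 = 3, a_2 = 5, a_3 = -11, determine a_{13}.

-8235

Plug in m = 1, 2, 3: A + B - 2C = 3; 2A + B + 4C = 5; 3A + B - 8C = -11.
Subtracting the first from the second: A + 6C = 2.
Subtracting the second from the third: A - 12C = -16.
Solving: C = 1, A = -4, then B = 9.
So a_m = -4·m + 9 + 1·(-2)^m; at m=13 this is -8235.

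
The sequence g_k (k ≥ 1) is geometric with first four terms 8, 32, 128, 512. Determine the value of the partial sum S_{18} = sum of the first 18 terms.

183251937960

Common ratio r = 4.
g_k = 8·4^(k-1).
S = 8·(4^18 - 1)/(4 - 1) = 8·(68719476736 - 1)/(3) = 183251937960.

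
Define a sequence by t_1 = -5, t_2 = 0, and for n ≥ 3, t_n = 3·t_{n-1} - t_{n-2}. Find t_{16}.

1589055

Compute successive terms:
t_3 = 5; t_4 = 15; t_5 = 40; …; t_{13} = 88555; t_{14} = 231840; t_{15} = 606965; t_{16} = 1589055.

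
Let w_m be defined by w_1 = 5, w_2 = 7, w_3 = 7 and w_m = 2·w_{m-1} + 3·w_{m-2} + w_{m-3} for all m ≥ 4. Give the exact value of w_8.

Compute successive terms:
w_4 = 40; w_5 = 108; w_6 = 343; w_7 = 1050; w_8 = 3237.

3237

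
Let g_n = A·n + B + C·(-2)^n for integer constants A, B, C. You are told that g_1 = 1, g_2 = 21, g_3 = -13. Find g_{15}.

At n = 1, 2, 3: A + B - 2C = 1; 2A + B + 4C = 21; 3A + B - 8C = -13.
Subtracting the first from the second: A + 6C = 20.
Subtracting the second from the third: A - 12C = -34.
Solving: C = 3, A = 2, then B = 5.
So g_n = 2·n + 5 + 3·(-2)^n; at n=15 this is -98269.

-98269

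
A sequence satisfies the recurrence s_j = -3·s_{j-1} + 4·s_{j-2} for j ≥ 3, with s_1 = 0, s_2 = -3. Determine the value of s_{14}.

Step forward from the initial values:
s_3 = 9  s_4 = -39  s_5 = 153  …  s_{11} = 629145  s_{12} = -2516583  s_{13} = 10066329  s_{14} = -40265319.
(Characteristic roots are 1 and -4.)

-40265319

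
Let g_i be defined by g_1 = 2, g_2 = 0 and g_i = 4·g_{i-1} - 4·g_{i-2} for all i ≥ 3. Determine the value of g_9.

-3584

Applying the relation repeatedly:
g_3 = -8;  g_4 = -32;  g_5 = -96;  g_6 = -256;  g_7 = -640;  g_8 = -1536;  g_9 = -3584.
(Characteristic roots are 2 and 2.)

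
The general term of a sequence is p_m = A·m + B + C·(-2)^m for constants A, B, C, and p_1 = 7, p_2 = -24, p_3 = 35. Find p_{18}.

The three given values yield: A + B - 2C = 7; 2A + B + 4C = -24; 3A + B - 8C = 35.
Subtracting the first from the second: A + 6C = -31.
Subtracting the second from the third: A - 12C = 59.
Solving: C = -5, A = -1, then B = -2.
Hence p_{18} = -1·18 + (-2) + (-5)·262144 = -1310740.

-1310740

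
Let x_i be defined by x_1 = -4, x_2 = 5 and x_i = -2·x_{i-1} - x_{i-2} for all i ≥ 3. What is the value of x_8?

11

Applying the relation repeatedly:
x_3 = -6; x_4 = 7; x_5 = -8; x_6 = 9; x_7 = -10; x_8 = 11.
(Characteristic roots are -1 and -1.)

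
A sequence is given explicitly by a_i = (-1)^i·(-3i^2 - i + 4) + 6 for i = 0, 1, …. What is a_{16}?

-774

(-1)^16 = 1; -3i^2 - i + 4 at i=16 is -780; so a_{16} = -774.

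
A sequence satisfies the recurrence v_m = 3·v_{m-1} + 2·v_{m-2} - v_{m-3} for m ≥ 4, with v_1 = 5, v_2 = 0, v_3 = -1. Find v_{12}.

Applying the relation repeatedly:
v_4 = -8  v_5 = -26  v_6 = -93  v_7 = -323  v_8 = -1129  v_9 = -3940  v_{10} = -13755  v_{11} = -48016  v_{12} = -167618.

-167618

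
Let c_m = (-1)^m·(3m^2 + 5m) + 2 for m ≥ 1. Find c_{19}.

(-1)^19 = -1; 3m^2 + 5m at m=19 is 1178; so c_{19} = -1176.

-1176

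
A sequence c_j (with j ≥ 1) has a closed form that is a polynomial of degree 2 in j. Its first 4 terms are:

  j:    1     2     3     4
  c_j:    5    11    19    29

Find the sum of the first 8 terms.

1st diffs: 6, 8, 10.
2nd diffs: 2, 2 (constant).
Newton forward-difference form: c_j = 5 + 6·C(j-1,1) + 2·C(j-1,2).
Continuing: 41, 55, 71, 89.
Summing j = 1..8 (8 terms) gives 320.

320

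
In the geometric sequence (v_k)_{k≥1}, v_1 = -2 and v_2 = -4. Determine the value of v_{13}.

Common ratio r = 2.
v_k = (-2)·2^(k-1).
v_{13} = (-2)·2^12 = -8192.

-8192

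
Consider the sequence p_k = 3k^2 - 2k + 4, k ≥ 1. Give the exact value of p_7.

137

p_7 = 3·7^2 - 2·7 + 4 = 137.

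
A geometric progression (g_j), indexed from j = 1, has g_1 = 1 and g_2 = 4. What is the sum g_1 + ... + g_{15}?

Common ratio r = 4.
g_j = 1·4^(j-1).
S = 1·(4^15 - 1)/(4 - 1) = 1·(1073741824 - 1)/(3) = 357913941.

357913941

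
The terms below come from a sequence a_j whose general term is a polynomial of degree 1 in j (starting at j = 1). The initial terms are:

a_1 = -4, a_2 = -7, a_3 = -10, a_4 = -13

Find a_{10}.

-31

1st diffs: -3, -3, -3 (constant).
So a_j = -3j - 1.
Evaluating at j = 10 gives a_{10} = -31.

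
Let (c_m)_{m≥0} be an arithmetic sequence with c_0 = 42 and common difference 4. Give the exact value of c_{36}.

186

c_m = 42 + (m - 0)·4.
c_{36} = 42 + 36·4 = 186.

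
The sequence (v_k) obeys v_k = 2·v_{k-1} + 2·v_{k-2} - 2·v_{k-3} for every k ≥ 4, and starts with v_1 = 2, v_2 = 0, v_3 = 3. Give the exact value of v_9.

308

Applying the relation repeatedly:
v_4 = 2;  v_5 = 10;  v_6 = 18;  v_7 = 52;  v_8 = 120;  v_9 = 308.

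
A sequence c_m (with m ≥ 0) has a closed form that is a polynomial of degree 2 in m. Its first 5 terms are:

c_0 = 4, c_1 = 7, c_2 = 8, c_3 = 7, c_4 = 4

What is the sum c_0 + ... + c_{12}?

-286

1st diffs: 3, 1, -1, -3.
2nd diffs: -2, -2, -2 (constant).
Newton forward-difference form: c_m = 4 + 3·C(m,1) + (-2)·C(m,2).
Continuing: …, -1, -8, -17, -28, …, c_{12} = -92.
Summing m = 0..12 (13 terms) gives -286.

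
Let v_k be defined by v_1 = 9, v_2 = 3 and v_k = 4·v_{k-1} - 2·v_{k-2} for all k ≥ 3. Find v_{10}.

-50640

Step forward from the initial values:
v_3 = -6  v_4 = -30  v_5 = -108  v_6 = -372  v_7 = -1272  v_8 = -4344  v_9 = -14832  v_{10} = -50640.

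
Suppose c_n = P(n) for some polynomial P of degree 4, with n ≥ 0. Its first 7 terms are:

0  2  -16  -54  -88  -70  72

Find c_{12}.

10584

1st diffs: 2, -18, -38, -34, 18, 142.
2nd diffs: -20, -20, 4, 52, 124.
3rd diffs: 0, 24, 48, 72.
4th diffs: 24, 24, 24 (constant).
So c_n = n^4 - 6n^3 + n^2 + 6n.
Evaluating at n = 12 gives c_{12} = 10584.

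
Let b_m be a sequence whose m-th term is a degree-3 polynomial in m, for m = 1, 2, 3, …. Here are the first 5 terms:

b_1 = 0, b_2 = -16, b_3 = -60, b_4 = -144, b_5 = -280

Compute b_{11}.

-2860

1st diffs: -16, -44, -84, -136.
2nd diffs: -28, -40, -52.
3rd diffs: -12, -12 (constant).
Newton forward-difference form: b_m = (-16)·C(m-1,1) + (-28)·C(m-1,2) + (-12)·C(m-1,3).
At m = 11: m-1 = 10, so b_{11} = -160 - 1260 - 1440 = -2860.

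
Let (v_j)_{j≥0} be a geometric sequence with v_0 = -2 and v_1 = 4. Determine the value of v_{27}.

268435456

Common ratio r = -2.
v_j = (-2)·(-2)^(j-0).
v_{27} = (-2)·(-2)^27 = 268435456.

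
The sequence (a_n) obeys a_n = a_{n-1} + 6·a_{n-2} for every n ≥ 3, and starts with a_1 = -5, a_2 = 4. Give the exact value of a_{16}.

-17094170

Applying the relation repeatedly:
a_3 = -26, a_4 = -2, a_5 = -158, …, a_{13} = -653294, a_{14} = -1882058, a_{15} = -5801822, a_{16} = -17094170.
(Characteristic roots are 3 and -2.)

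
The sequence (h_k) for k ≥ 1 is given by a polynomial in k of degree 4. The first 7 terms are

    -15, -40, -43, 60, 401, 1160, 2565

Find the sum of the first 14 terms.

185703

1st diffs: -25, -3, 103, 341, 759, 1405.
2nd diffs: 22, 106, 238, 418, 646.
3rd diffs: 84, 132, 180, 228.
4th diffs: 48, 48, 48 (constant).
Newton forward-difference form: h_k = -15 + (-25)·C(k-1,1) + 22·C(k-1,2) + 84·C(k-1,3) + 48·C(k-1,4).
Continuing: …, 4892, 8465, 13656, 20885, …, h_{14} = 59720.
Summing k = 1..14 (14 terms) gives 185703.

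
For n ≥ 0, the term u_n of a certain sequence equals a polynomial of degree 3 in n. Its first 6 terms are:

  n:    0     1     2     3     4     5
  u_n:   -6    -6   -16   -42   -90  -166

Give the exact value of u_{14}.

1st diffs: 0, -10, -26, -48, -76.
2nd diffs: -10, -16, -22, -28.
3rd diffs: -6, -6, -6 (constant).
Newton forward-difference form: u_n = -6 + (-10)·C(n,2) + (-6)·C(n,3).
At n = 14: n = 14, so u_{14} = -6 - 910 - 2184 = -3100.

-3100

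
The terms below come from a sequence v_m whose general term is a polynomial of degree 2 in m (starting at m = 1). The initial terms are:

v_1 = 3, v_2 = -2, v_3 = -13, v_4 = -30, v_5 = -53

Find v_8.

-158

1st diffs: -5, -11, -17, -23.
2nd diffs: -6, -6, -6 (constant).
Newton forward-difference form: v_m = 3 + (-5)·C(m-1,1) + (-6)·C(m-1,2).
At m = 8: m-1 = 7, so v_8 = 3 - 35 - 126 = -158.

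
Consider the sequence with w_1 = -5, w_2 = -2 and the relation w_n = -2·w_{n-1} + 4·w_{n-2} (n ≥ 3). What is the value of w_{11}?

Step forward from the initial values:
w_3 = -16; w_4 = 24; w_5 = -112; w_6 = 320; w_7 = -1088; w_8 = 3456; w_9 = -11264; w_{10} = 36352; w_{11} = -117760.

-117760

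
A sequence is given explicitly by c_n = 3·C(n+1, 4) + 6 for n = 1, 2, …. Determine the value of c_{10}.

996

C(11, 4) = 330, so c_{10} = 996.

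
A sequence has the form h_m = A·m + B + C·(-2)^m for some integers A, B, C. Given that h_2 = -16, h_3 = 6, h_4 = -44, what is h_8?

The three given values yield: 2A + B + 4C = -16; 3A + B - 8C = 6; 4A + B + 16C = -44.
Subtracting the first from the second: A - 12C = 22.
Subtracting the second from the third: A + 24C = -50.
Solving: C = -2, A = -2, then B = -4.
Therefore h_8 = -16 + (-4) + (-2)·256 = -532.

-532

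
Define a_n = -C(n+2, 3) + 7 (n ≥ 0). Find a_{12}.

-357

C(14, 3) = 364, so a_{12} = -357.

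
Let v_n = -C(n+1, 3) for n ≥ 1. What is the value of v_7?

-56

C(8, 3) = 56, so v_7 = -56.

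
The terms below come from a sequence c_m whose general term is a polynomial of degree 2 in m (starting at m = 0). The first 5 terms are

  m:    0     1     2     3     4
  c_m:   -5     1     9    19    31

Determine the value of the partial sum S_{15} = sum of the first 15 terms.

1465

1st diffs: 6, 8, 10, 12.
2nd diffs: 2, 2, 2 (constant).
Newton forward-difference form: c_m = -5 + 6·C(m,1) + 2·C(m,2).
Continuing: …, 45, 61, 79, 99, …, c_{14} = 261.
Summing m = 0..14 (15 terms) gives 1465.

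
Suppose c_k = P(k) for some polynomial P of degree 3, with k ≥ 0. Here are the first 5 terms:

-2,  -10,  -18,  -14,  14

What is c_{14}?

4254

1st diffs: -8, -8, 4, 28.
2nd diffs: 0, 12, 24.
3rd diffs: 12, 12 (constant).
Newton forward-difference form: c_k = -2 + (-8)·C(k,1) + 12·C(k,3).
At k = 14: k = 14, so c_{14} = -2 - 112 + 4368 = 4254.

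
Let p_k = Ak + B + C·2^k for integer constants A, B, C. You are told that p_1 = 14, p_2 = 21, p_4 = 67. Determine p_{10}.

Write the equations: A + B + 2C = 14; 2A + B + 4C = 21; 4A + B + 16C = 67.
Subtracting the first from the second: A + 2C = 7.
Subtracting the second from the third: 2A + 12C = 46.
Solving: C = 4, A = -1, then B = 7.
So p_k = -1·k + 7 + 4·2^k; at k=10 this is 4093.

4093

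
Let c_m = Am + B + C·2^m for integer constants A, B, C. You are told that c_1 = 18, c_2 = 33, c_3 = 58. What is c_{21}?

10485868

The three given values yield: A + B + 2C = 18; 2A + B + 4C = 33; 3A + B + 8C = 58.
Subtracting the first from the second: A + 2C = 15.
Subtracting the second from the third: A + 4C = 25.
Solving: C = 5, A = 5, then B = 3.
So c_m = 5·m + 3 + 5·2^m; at m=21 this is 10485868.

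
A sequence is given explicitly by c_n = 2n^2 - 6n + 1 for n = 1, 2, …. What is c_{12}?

217

c_{12} = 2·12^2 - 6·12 + 1 = 217.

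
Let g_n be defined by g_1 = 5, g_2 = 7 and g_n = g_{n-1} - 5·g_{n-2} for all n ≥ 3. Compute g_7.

g_3 = -18;  g_4 = -53;  g_5 = 37;  g_6 = 302;  g_7 = 117.

117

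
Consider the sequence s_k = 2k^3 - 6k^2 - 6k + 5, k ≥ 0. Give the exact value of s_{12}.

s_{12} = 2·12^3 - 6·12^2 - 6·12 + 5 = 2525.

2525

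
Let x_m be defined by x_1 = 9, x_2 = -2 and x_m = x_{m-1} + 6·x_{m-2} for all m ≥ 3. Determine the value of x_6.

x_3 = 52, x_4 = 40, x_5 = 352, x_6 = 592.
(Characteristic roots are 3 and -2.)

592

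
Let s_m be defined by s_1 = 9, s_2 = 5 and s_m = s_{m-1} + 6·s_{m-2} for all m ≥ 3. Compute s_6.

977

Iterate the recurrence:
s_3 = 59, s_4 = 89, s_5 = 443, s_6 = 977.
(Characteristic roots are 3 and -2.)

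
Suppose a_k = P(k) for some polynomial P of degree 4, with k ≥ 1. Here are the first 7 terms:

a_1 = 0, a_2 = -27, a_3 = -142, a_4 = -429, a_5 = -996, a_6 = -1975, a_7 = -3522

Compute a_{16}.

1st diffs: -27, -115, -287, -567, -979, -1547.
2nd diffs: -88, -172, -280, -412, -568.
3rd diffs: -84, -108, -132, -156.
4th diffs: -24, -24, -24 (constant).
Newton forward-difference form: a_k = (-27)·C(k-1,1) + (-88)·C(k-1,2) + (-84)·C(k-1,3) + (-24)·C(k-1,4).
At k = 16: k-1 = 15, so a_{16} = -405 - 9240 - 38220 - 32760 = -80625.

-80625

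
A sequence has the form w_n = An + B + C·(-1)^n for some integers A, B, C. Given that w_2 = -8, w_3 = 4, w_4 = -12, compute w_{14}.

Write the equations: 2A + B + C = -8; 3A + B - C = 4; 4A + B + C = -12.
Subtracting the first from the second: A - 2C = 12.
Subtracting the second from the third: A + 2C = -16.
Solving: C = -7, A = -2, then B = 3.
Hence w_{14} = -2·14 + 3 + (-7)·1 = -32.

-32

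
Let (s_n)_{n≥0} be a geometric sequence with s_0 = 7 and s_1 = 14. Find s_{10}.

7168

Common ratio r = 2.
s_n = 7·2^(n-0).
s_{10} = 7·2^10 = 7168.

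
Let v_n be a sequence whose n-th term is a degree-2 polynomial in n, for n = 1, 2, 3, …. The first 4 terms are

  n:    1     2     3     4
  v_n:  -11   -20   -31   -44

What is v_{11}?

1st diffs: -9, -11, -13.
2nd diffs: -2, -2 (constant).
Newton forward-difference form: v_n = -11 + (-9)·C(n-1,1) + (-2)·C(n-1,2).
At n = 11: n-1 = 10, so v_{11} = -11 - 90 - 90 = -191.

-191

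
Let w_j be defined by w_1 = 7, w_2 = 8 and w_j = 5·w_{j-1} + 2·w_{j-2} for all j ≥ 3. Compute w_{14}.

Compute successive terms:
w_3 = 54  w_4 = 286  w_5 = 1538  …  w_{11} = 36972674  w_{12} = 198627606  w_{13} = 1067083378  w_{14} = 5732672102.

5732672102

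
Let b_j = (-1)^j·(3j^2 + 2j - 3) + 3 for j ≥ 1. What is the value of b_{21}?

-1359

(-1)^21 = -1; 3j^2 + 2j - 3 at j=21 is 1362; so b_{21} = -1359.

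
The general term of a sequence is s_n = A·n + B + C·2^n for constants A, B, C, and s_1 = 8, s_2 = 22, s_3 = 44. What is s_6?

The three given values yield: A + B + 2C = 8; 2A + B + 4C = 22; 3A + B + 8C = 44.
Subtracting the first from the second: A + 2C = 14.
Subtracting the second from the third: A + 4C = 22.
Solving: C = 4, A = 6, then B = -6.
Therefore s_6 = 36 + (-6) + 4·64 = 286.

286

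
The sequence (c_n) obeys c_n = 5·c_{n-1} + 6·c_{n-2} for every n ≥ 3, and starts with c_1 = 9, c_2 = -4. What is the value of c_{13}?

1554844534

Iterate the recurrence:
c_3 = 34; c_4 = 146; c_5 = 934; …; c_{10} = 7198346; c_{11} = 43190134; c_{12} = 259140746; c_{13} = 1554844534.
(Characteristic roots are 6 and -1.)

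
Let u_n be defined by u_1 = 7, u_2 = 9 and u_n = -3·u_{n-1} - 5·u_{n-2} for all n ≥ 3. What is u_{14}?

-374391

Compute successive terms:
u_3 = -62; u_4 = 141; u_5 = -113; …; u_{11} = -42737; u_{12} = 66666; u_{13} = 13687; u_{14} = -374391.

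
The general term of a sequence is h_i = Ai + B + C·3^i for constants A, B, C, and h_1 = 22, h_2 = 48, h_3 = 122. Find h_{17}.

At i = 1, 2, 3: A + B + 3C = 22; 2A + B + 9C = 48; 3A + B + 27C = 122.
Subtracting the first from the second: A + 6C = 26.
Subtracting the second from the third: A + 18C = 74.
Solving: C = 4, A = 2, then B = 8.
Hence h_{17} = 2·17 + 8 + 4·129140163 = 516560694.

516560694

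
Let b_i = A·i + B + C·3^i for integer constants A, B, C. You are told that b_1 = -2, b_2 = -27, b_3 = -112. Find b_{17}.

-645700722

Write the equations: A + B + 3C = -2; 2A + B + 9C = -27; 3A + B + 27C = -112.
Subtracting the first from the second: A + 6C = -25.
Subtracting the second from the third: A + 18C = -85.
Solving: C = -5, A = 5, then B = 8.
So b_i = 5·i + 8 + (-5)·3^i; at i=17 this is -645700722.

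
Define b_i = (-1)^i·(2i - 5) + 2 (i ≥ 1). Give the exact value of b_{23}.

(-1)^23 = -1; 2i - 5 at i=23 is 41; so b_{23} = -39.

-39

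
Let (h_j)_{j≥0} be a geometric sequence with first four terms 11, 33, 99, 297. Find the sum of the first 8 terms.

36080

Common ratio r = 3.
h_j = 11·3^(j-0).
S = 11·(3^8 - 1)/(3 - 1) = 11·(6561 - 1)/(2) = 36080.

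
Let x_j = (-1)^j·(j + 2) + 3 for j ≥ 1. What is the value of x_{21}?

(-1)^21 = -1; j + 2 at j=21 is 23; so x_{21} = -20.

-20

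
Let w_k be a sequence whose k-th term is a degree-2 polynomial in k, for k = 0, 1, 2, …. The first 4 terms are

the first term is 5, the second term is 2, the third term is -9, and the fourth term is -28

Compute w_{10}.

1st diffs: -3, -11, -19.
2nd diffs: -8, -8 (constant).
So w_k = -4k^2 + k + 5.
Evaluating at k = 10 gives w_{10} = -385.

-385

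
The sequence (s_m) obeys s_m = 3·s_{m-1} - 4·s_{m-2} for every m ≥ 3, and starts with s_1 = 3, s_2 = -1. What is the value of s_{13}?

-20607

Step forward from the initial values:
s_3 = -15, s_4 = -41, s_5 = -63, …, s_{10} = 1031, s_{11} = -1647, s_{12} = -9065, s_{13} = -20607.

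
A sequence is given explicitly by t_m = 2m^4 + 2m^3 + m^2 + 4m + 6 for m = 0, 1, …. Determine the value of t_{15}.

108291

t_{15} = 2·15^4 + 2·15^3 + 1·15^2 + 4·15 + 6 = 108291.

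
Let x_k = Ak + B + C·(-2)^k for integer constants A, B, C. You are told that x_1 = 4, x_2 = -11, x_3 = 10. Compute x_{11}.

Plug in k = 1, 2, 3: A + B - 2C = 4; 2A + B + 4C = -11; 3A + B - 8C = 10.
Subtracting the first from the second: A + 6C = -15.
Subtracting the second from the third: A - 12C = 21.
Solving: C = -2, A = -3, then B = 3.
So x_k = -3·k + 3 + (-2)·(-2)^k; at k=11 this is 4066.

4066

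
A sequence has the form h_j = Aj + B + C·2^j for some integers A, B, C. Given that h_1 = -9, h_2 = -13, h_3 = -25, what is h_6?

-237

At j = 1, 2, 3: A + B + 2C = -9; 2A + B + 4C = -13; 3A + B + 8C = -25.
Subtracting the first from the second: A + 2C = -4.
Subtracting the second from the third: A + 4C = -12.
Solving: C = -4, A = 4, then B = -5.
Hence h_6 = 4·6 + (-5) + (-4)·64 = -237.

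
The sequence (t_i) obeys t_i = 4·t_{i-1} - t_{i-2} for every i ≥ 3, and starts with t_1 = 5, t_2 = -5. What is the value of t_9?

-68875

t_3 = -25  t_4 = -95  t_5 = -355  t_6 = -1325  t_7 = -4945  t_8 = -18455  t_9 = -68875.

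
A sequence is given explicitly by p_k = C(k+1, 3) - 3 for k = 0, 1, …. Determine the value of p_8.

81

C(9, 3) = 84, so p_8 = 81.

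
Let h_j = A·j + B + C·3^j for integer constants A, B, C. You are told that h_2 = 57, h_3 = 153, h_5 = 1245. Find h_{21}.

52301766141

Plug in j = 2, 3, 5: 2A + B + 9C = 57; 3A + B + 27C = 153; 5A + B + 243C = 1245.
Subtracting the first from the second: A + 18C = 96.
Subtracting the second from the third: 2A + 216C = 1092.
Solving: C = 5, A = 6, then B = 0.
Therefore h_{21} = 126 + 0 + 5·10460353203 = 52301766141.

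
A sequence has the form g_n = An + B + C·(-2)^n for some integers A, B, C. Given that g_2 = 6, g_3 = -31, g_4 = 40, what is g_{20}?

3145704

At n = 2, 3, 4: 2A + B + 4C = 6; 3A + B - 8C = -31; 4A + B + 16C = 40.
Subtracting the first from the second: A - 12C = -37.
Subtracting the second from the third: A + 24C = 71.
Solving: C = 3, A = -1, then B = -4.
So g_n = -1·n + (-4) + 3·(-2)^n; at n=20 this is 3145704.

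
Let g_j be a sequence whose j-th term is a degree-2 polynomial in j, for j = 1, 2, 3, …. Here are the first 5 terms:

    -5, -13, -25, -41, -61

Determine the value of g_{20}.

1st diffs: -8, -12, -16, -20.
2nd diffs: -4, -4, -4 (constant).
So g_j = -2j^2 - 2j - 1.
Evaluating at j = 20 gives g_{20} = -841.

-841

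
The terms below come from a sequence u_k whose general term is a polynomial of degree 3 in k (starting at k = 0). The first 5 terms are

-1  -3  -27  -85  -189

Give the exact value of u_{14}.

-6399

1st diffs: -2, -24, -58, -104.
2nd diffs: -22, -34, -46.
3rd diffs: -12, -12 (constant).
So u_k = -2k^3 - 5k^2 + 5k - 1.
Evaluating at k = 14 gives u_{14} = -6399.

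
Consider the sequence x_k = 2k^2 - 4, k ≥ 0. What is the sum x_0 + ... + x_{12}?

Over k = 0..12: Σk = 78, Σk² = 650.
Total = (2)·650 + (-4)·13 = 1248.

1248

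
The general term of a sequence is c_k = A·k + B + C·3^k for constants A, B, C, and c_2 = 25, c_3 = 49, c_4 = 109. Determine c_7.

2233

Plug in k = 2, 3, 4: 2A + B + 9C = 25; 3A + B + 27C = 49; 4A + B + 81C = 109.
Subtracting the first from the second: A + 18C = 24.
Subtracting the second from the third: A + 54C = 60.
Solving: C = 1, A = 6, then B = 4.
Hence c_7 = 6·7 + 4 + 1·2187 = 2233.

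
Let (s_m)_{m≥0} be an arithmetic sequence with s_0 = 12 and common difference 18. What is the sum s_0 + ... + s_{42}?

16770

s_m = 12 + (m - 0)·18.
s_{42} = 768; S = 43·(12 + 768)/2 = 16770.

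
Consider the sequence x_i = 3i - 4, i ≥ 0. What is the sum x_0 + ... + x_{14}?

255

Over i = 0..14: Σi = 105.
Total = (3)·105 + (-4)·15 = 255.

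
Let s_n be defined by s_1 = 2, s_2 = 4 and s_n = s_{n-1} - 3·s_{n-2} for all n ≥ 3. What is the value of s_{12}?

826

Step forward from the initial values:
s_3 = -2, s_4 = -14, s_5 = -8, s_6 = 34, s_7 = 58, s_8 = -44, s_9 = -218, s_{10} = -86, s_{11} = 568, s_{12} = 826.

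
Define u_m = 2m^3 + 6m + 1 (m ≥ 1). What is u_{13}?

4473

u_{13} = 2·13^3 + 6·13 + 1 = 4473.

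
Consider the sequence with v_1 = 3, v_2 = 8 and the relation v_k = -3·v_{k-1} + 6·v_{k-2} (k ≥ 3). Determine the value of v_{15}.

-630726426

Compute successive terms:
v_3 = -6; v_4 = 66; v_5 = -234; …; v_{12} = 7546122; v_{13} = -32993082; v_{14} = 144255978; v_{15} = -630726426.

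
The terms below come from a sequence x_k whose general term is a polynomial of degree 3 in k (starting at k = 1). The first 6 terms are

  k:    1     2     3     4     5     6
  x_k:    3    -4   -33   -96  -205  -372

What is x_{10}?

-1860

1st diffs: -7, -29, -63, -109, -167.
2nd diffs: -22, -34, -46, -58.
3rd diffs: -12, -12, -12 (constant).
Newton forward-difference form: x_k = 3 + (-7)·C(k-1,1) + (-22)·C(k-1,2) + (-12)·C(k-1,3).
At k = 10: k-1 = 9, so x_{10} = 3 - 63 - 792 - 1008 = -1860.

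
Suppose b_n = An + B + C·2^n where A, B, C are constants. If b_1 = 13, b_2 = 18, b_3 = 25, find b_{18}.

Plug in n = 1, 2, 3: A + B + 2C = 13; 2A + B + 4C = 18; 3A + B + 8C = 25.
Subtracting the first from the second: A + 2C = 5.
Subtracting the second from the third: A + 4C = 7.
Solving: C = 1, A = 3, then B = 8.
Hence b_{18} = 3·18 + 8 + 1·262144 = 262206.

262206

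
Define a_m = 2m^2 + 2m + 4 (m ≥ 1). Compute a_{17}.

616

a_{17} = 2·17^2 + 2·17 + 4 = 616.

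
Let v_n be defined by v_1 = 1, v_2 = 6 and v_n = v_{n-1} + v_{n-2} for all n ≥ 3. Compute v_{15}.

2495

Step forward from the initial values:
v_3 = 7;  v_4 = 13;  v_5 = 20;  …;  v_{12} = 589;  v_{13} = 953;  v_{14} = 1542;  v_{15} = 2495.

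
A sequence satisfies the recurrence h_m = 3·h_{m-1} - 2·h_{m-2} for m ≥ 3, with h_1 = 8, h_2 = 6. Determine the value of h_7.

Step forward from the initial values:
h_3 = 2; h_4 = -6; h_5 = -22; h_6 = -54; h_7 = -118.
(Characteristic roots are 2 and 1.)

-118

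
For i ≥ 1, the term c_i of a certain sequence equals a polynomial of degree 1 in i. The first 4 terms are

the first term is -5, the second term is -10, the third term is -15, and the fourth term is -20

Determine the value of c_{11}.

1st diffs: -5, -5, -5 (constant).
So c_i = -5i.
Evaluating at i = 11 gives c_{11} = -55.

-55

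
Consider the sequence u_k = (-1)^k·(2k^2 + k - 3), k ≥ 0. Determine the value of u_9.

(-1)^9 = -1; 2k^2 + k - 3 at k=9 is 168; so u_9 = -168.

-168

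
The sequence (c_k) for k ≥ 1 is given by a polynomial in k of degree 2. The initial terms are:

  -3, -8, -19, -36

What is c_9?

-211

1st diffs: -5, -11, -17.
2nd diffs: -6, -6 (constant).
Newton forward-difference form: c_k = -3 + (-5)·C(k-1,1) + (-6)·C(k-1,2).
At k = 9: k-1 = 8, so c_9 = -3 - 40 - 168 = -211.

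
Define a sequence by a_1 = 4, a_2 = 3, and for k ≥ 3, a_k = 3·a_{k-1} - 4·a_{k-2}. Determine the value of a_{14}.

Step forward from the initial values:
a_3 = -7; a_4 = -33; a_5 = -71; …; a_{11} = 521; a_{12} = -5409; a_{13} = -18311; a_{14} = -33297.

-33297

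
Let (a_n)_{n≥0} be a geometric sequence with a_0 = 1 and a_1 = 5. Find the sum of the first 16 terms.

38146972656

Common ratio r = 5.
a_n = 1·5^(n-0).
S = 1·(5^16 - 1)/(5 - 1) = 1·(152587890625 - 1)/(4) = 38146972656.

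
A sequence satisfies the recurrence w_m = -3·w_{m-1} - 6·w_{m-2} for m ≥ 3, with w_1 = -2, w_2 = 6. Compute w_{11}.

Iterate the recurrence:
w_3 = -6  w_4 = -18  w_5 = 90  w_6 = -162  w_7 = -54  w_8 = 1134  w_9 = -3078  w_{10} = 2430  w_{11} = 11178.

11178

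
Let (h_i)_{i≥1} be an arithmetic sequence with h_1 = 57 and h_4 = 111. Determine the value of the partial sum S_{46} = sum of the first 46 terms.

21252

Common difference d = (111 - 57) / (4 - 1) = 18.
h_i = 57 + (i - 1)·18.
h_{46} = 867; S = 46·(57 + 867)/2 = 21252.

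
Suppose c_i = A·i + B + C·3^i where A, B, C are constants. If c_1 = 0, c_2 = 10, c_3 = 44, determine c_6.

Plug in i = 1, 2, 3: A + B + 3C = 0; 2A + B + 9C = 10; 3A + B + 27C = 44.
Subtracting the first from the second: A + 6C = 10.
Subtracting the second from the third: A + 18C = 34.
Solving: C = 2, A = -2, then B = -4.
So c_i = -2·i + (-4) + 2·3^i; at i=6 this is 1442.

1442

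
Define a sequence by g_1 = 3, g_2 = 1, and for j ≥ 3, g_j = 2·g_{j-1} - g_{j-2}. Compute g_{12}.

-19

g_3 = -1  g_4 = -3  g_5 = -5  g_6 = -7  g_7 = -9  g_8 = -11  g_9 = -13  g_{10} = -15  g_{11} = -17  g_{12} = -19.
(Characteristic roots are 1 and 1.)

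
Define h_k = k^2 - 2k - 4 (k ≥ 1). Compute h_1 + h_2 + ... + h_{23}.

Over k = 1..23: Σk = 276, Σk² = 4324.
Total = (1)·4324 + (-2)·276 + (-4)·23 = 3680.

3680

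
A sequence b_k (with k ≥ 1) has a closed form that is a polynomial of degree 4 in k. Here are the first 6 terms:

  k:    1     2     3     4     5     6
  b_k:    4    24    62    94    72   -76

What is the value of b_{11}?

1st diffs: 20, 38, 32, -22, -148.
2nd diffs: 18, -6, -54, -126.
3rd diffs: -24, -48, -72.
4th diffs: -24, -24 (constant).
So b_k = -k^4 + 6k^3 - 2k^2 - k + 2.
Evaluating at k = 11 gives b_{11} = -6906.

-6906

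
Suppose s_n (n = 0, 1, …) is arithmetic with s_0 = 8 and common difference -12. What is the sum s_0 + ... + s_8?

-360

s_n = 8 + (n - 0)·(-12).
s_8 = -88; S = 9·(8 + (-88))/2 = -360.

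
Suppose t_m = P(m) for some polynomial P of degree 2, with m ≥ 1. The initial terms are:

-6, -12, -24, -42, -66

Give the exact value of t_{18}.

1st diffs: -6, -12, -18, -24.
2nd diffs: -6, -6, -6 (constant).
Newton forward-difference form: t_m = -6 + (-6)·C(m-1,1) + (-6)·C(m-1,2).
At m = 18: m-1 = 17, so t_{18} = -6 - 102 - 816 = -924.

-924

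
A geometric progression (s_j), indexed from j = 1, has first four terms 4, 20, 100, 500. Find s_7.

62500

Common ratio r = 5.
s_j = 4·5^(j-1).
s_7 = 4·5^6 = 62500.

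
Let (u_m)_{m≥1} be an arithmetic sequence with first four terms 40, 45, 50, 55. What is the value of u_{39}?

Common difference d = 5.
u_m = 40 + (m - 1)·5.
u_{39} = 40 + 38·5 = 230.

230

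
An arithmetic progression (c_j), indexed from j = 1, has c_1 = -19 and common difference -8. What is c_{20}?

-171

c_j = -19 + (j - 1)·(-8).
c_{20} = -19 + 19·(-8) = -171.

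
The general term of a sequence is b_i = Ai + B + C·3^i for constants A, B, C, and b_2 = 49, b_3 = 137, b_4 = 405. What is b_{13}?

Plug in i = 2, 3, 4: 2A + B + 9C = 49; 3A + B + 27C = 137; 4A + B + 81C = 405.
Subtracting the first from the second: A + 18C = 88.
Subtracting the second from the third: A + 54C = 268.
Solving: C = 5, A = -2, then B = 8.
So b_i = -2·i + 8 + 5·3^i; at i=13 this is 7971597.

7971597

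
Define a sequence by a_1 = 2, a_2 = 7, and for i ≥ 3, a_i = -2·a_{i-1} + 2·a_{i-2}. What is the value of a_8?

1816

Applying the relation repeatedly:
a_3 = -10; a_4 = 34; a_5 = -88; a_6 = 244; a_7 = -664; a_8 = 1816.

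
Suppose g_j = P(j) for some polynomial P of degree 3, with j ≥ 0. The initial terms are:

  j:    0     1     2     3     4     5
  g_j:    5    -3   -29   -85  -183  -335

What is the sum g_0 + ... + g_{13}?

1st diffs: -8, -26, -56, -98, -152.
2nd diffs: -18, -30, -42, -54.
3rd diffs: -12, -12, -12 (constant).
So g_j = -2j^3 - 3j^2 - 3j + 5.
Continuing: …, -553, -849, -1235, -1723, …, g_{13} = -4935.
Summing j = 0..13 (14 terms) gives -19222.

-19222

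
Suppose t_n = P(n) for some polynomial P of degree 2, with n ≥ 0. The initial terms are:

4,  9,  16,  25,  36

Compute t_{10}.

144

1st diffs: 5, 7, 9, 11.
2nd diffs: 2, 2, 2 (constant).
Newton forward-difference form: t_n = 4 + 5·C(n,1) + 2·C(n,2).
At n = 10: n = 10, so t_{10} = 4 + 50 + 90 = 144.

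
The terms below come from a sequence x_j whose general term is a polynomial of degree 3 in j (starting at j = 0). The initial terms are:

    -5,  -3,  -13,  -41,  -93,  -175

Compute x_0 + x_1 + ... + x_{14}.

-13515

1st diffs: 2, -10, -28, -52, -82.
2nd diffs: -12, -18, -24, -30.
3rd diffs: -6, -6, -6 (constant).
So x_j = -j^3 - 3j^2 + 6j - 5.
Continuing: …, -293, -453, -661, -923, …, x_{14} = -3253.
Summing j = 0..14 (15 terms) gives -13515.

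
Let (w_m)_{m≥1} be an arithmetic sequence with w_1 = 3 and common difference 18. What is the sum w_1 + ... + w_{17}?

w_m = 3 + (m - 1)·18.
w_{17} = 291; S = 17·(3 + 291)/2 = 2499.

2499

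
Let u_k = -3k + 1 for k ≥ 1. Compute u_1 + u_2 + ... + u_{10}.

Over k = 1..10: Σk = 55.
Total = (-3)·55 + (1)·10 = -155.

-155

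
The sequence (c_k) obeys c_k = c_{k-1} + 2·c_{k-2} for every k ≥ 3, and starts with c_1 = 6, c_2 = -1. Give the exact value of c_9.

c_3 = 11;  c_4 = 9;  c_5 = 31;  c_6 = 49;  c_7 = 111;  c_8 = 209;  c_9 = 431.
(Characteristic roots are 2 and -1.)

431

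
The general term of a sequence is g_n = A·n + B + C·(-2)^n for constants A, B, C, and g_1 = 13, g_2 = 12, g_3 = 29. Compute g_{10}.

-968

Write the equations: A + B - 2C = 13; 2A + B + 4C = 12; 3A + B - 8C = 29.
Subtracting the first from the second: A + 6C = -1.
Subtracting the second from the third: A - 12C = 17.
Solving: C = -1, A = 5, then B = 6.
Hence g_{10} = 5·10 + 6 + (-1)·1024 = -968.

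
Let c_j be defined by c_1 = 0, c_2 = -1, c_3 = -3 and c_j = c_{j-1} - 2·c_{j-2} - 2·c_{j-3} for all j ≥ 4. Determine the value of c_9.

-77

Iterate the recurrence:
c_4 = -1  c_5 = 7  c_6 = 15  c_7 = 3  c_8 = -41  c_9 = -77.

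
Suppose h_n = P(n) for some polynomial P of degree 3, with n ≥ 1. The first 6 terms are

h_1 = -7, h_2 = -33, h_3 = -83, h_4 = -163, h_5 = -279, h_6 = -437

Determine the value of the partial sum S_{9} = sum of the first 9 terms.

-3771

1st diffs: -26, -50, -80, -116, -158.
2nd diffs: -24, -30, -36, -42.
3rd diffs: -6, -6, -6 (constant).
Newton forward-difference form: h_n = -7 + (-26)·C(n-1,1) + (-24)·C(n-1,2) + (-6)·C(n-1,3).
Continuing: -643, -903, -1223.
Summing n = 1..9 (9 terms) gives -3771.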